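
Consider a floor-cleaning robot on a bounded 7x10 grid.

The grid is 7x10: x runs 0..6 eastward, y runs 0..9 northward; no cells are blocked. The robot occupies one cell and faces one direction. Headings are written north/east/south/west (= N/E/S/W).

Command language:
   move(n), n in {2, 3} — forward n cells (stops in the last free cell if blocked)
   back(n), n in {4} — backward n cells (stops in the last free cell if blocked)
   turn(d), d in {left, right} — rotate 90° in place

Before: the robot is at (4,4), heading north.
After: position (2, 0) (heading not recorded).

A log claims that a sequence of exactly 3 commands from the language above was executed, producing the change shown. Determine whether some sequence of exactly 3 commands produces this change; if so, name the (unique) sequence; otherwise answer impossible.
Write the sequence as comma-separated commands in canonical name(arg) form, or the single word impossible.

back(4), turn(left), move(2)

key: running move(2) before back(4) would end elsewhere — order is forced
t0: at (4,4), heading north
t=1 back(4) ⇒ at (4,0), heading north
t=2 turn(left) ⇒ at (4,0), heading west
t=3 move(2) ⇒ at (2,0), heading west
no rival 3-sequence matches.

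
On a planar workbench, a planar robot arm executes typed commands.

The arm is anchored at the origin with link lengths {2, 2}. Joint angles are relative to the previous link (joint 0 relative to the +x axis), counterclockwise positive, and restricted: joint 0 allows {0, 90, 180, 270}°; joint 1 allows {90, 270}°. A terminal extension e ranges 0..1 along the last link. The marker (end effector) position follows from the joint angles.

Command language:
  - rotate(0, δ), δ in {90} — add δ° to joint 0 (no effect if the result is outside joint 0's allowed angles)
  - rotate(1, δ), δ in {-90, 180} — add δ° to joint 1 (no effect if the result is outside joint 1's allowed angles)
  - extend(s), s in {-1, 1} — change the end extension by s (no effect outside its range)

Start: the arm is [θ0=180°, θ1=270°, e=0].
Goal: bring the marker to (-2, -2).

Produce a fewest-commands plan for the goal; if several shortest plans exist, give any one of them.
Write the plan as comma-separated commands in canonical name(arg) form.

start: [θ0=180°, θ1=270°, e=0]
[1] after rotate(1, 180): [θ0=180°, θ1=90°, e=0]
shorter routes all fall short; 1 is best.

rotate(1, 180)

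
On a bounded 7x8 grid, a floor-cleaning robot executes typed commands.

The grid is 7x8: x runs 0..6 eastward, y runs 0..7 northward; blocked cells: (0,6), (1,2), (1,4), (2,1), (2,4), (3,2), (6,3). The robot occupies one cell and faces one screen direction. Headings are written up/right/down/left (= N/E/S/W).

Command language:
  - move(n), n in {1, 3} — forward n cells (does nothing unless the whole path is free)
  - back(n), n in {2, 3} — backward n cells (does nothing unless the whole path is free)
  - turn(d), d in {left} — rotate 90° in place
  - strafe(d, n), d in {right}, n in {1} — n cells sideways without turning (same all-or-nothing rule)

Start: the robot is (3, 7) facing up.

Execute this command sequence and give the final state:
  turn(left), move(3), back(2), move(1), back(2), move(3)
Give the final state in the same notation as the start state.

(0, 7) facing left

start: (3, 7) facing up
[1] after turn(left): (3, 7) facing left
[2] after move(3): (0, 7) facing left
[3] after back(2): (2, 7) facing left
[4] after move(1): (1, 7) facing left
[5] after back(2): (3, 7) facing left
[6] after move(3): (0, 7) facing left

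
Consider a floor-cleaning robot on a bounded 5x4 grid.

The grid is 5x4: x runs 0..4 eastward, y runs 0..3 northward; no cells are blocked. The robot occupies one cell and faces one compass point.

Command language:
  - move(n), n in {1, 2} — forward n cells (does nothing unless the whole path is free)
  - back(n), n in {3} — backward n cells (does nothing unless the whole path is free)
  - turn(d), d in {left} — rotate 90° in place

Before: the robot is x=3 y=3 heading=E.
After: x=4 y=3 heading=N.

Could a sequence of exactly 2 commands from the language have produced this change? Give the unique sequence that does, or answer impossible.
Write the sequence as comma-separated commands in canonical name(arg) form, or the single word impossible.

move(1), turn(left)

key: running turn(left) before move(1) would end elsewhere — order is forced
start: x=3 y=3 heading=E
t=1 move(1) ⇒ x=4 y=3 heading=E
t=2 turn(left) ⇒ x=4 y=3 heading=N
no other 2-command option fits: unique.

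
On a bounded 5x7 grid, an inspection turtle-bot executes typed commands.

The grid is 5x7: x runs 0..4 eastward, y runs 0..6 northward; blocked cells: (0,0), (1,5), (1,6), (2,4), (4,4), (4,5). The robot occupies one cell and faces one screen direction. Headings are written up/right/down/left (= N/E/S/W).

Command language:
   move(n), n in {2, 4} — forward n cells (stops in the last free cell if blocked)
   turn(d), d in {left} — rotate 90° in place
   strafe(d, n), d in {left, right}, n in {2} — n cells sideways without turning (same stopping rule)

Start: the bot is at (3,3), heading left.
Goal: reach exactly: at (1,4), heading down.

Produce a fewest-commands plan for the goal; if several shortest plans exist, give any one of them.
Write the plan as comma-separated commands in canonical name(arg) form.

from: at (3,3), heading left
1. move(2) → at (1,3), heading left
2. strafe(right, 2) → at (1,4), heading left
3. turn(left) → at (1,4), heading down
minimal: 3 command(s), checked below 3.

move(2), strafe(right, 2), turn(left)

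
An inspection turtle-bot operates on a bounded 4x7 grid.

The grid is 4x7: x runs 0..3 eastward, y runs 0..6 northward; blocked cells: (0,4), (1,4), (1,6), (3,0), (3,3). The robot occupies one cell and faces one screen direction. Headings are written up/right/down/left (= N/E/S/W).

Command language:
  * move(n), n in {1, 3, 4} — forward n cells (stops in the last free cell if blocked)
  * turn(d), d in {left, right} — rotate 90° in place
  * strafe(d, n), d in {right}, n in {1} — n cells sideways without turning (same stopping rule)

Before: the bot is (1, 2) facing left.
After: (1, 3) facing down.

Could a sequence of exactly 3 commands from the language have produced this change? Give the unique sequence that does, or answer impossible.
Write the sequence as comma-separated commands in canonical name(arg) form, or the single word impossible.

key: position moved to (1,3) AND the heading swung to S — translation plus rotation needed
start: (1, 2) facing left
t=1 strafe(right, 1) ⇒ (1, 3) facing left
t=2 strafe(right, 1) ⇒ (1, 3) facing left
t=3 turn(left) ⇒ (1, 3) facing down
uniquely the one of 216 3-step routes that fits.

strafe(right, 1), strafe(right, 1), turn(left)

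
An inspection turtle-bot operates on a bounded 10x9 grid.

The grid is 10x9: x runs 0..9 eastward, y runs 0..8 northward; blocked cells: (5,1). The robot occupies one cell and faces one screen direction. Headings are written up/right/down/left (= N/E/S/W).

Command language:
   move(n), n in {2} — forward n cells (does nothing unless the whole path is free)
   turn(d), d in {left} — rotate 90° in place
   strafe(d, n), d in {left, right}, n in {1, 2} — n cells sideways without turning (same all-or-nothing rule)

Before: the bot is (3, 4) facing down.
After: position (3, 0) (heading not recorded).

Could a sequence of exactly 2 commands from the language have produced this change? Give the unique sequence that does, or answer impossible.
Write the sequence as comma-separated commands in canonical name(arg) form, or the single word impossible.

from: (3, 4) facing down
step 1 (move(2)): (3, 2) facing down
step 2 (move(2)): (3, 0) facing down
uniquely the one of 36 2-step routes that fits.

move(2), move(2)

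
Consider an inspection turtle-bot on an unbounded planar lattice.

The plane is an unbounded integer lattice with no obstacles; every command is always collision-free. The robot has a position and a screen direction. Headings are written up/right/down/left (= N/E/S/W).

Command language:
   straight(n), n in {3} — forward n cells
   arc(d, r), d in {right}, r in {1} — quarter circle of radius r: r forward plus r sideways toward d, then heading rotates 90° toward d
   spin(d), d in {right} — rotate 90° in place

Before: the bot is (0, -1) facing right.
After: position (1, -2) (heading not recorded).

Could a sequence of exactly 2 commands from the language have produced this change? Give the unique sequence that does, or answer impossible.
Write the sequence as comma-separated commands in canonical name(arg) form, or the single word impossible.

key: order matters: swapping arc(right, 1) and spin(right) lands elsewhere
t0: (0, -1) facing right
[1] after arc(right, 1): (1, -2) facing down
[2] after spin(right): (1, -2) facing left
uniquely the one of 9 2-step routes that fits.

arc(right, 1), spin(right)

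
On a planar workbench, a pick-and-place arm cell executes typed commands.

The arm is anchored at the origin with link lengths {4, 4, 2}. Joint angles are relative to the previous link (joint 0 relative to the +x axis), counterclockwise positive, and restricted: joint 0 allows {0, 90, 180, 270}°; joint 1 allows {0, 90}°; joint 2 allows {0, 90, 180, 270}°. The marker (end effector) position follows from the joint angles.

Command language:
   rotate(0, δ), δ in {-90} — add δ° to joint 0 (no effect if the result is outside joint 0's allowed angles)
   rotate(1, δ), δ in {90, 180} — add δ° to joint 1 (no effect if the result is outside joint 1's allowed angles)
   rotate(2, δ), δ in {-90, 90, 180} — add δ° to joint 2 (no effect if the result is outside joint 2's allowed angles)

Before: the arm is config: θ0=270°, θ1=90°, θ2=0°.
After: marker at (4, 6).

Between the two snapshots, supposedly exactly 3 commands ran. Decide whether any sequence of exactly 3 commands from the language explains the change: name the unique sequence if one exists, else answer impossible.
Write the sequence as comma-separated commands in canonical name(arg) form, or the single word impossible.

from: config: θ0=270°, θ1=90°, θ2=0°
[1] after rotate(0, -90): config: θ0=180°, θ1=90°, θ2=0°
[2] after rotate(0, -90): config: θ0=90°, θ1=90°, θ2=0°
[3] after rotate(0, -90): config: θ0=0°, θ1=90°, θ2=0°
no rival 3-sequence matches.

rotate(0, -90), rotate(0, -90), rotate(0, -90)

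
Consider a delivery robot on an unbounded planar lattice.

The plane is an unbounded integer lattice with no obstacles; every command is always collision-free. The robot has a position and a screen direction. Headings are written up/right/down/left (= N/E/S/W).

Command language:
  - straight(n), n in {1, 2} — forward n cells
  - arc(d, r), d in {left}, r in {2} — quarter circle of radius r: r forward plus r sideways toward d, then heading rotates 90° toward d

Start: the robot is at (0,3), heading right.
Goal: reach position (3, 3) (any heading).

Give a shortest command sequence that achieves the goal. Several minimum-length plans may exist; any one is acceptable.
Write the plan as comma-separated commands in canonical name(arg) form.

straight(2), straight(1)

initial: at (0,3), heading right
t=1 straight(2) ⇒ at (2,3), heading right
t=2 straight(1) ⇒ at (3,3), heading right
no 1-step plan works, so 2 is optimal.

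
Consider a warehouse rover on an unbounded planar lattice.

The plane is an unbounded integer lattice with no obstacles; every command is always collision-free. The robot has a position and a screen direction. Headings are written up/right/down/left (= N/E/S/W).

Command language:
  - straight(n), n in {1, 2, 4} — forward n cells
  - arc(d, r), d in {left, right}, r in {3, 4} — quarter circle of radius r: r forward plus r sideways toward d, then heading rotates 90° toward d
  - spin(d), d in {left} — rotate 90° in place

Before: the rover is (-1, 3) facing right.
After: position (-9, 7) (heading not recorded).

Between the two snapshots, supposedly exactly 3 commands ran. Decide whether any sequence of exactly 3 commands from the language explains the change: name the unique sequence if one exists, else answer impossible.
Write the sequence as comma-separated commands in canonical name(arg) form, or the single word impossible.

spin(left), arc(left, 4), straight(4)

key: order matters: swapping spin(left) and straight(4) lands elsewhere
begin: (-1, 3) facing right
1. spin(left) → (-1, 3) facing up
2. arc(left, 4) → (-5, 7) facing left
3. straight(4) → (-9, 7) facing left
no rival 3-sequence matches.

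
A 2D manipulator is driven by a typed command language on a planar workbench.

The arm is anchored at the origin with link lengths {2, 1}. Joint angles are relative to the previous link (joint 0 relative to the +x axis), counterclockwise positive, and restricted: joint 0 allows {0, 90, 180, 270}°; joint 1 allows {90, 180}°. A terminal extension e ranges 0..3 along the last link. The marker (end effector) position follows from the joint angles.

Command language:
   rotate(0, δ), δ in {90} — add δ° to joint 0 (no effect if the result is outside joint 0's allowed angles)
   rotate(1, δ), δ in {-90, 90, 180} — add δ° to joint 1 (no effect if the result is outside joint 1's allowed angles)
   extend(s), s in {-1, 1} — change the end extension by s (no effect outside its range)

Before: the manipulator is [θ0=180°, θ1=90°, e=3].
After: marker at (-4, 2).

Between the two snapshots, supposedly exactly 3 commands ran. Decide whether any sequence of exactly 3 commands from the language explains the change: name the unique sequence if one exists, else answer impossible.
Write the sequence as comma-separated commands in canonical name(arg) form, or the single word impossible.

start: [θ0=180°, θ1=90°, e=3]
1. rotate(0, 90) → [θ0=270°, θ1=90°, e=3]
2. rotate(0, 90) → [θ0=0°, θ1=90°, e=3]
3. rotate(0, 90) → [θ0=90°, θ1=90°, e=3]
no other 3-command option fits: unique.

rotate(0, 90), rotate(0, 90), rotate(0, 90)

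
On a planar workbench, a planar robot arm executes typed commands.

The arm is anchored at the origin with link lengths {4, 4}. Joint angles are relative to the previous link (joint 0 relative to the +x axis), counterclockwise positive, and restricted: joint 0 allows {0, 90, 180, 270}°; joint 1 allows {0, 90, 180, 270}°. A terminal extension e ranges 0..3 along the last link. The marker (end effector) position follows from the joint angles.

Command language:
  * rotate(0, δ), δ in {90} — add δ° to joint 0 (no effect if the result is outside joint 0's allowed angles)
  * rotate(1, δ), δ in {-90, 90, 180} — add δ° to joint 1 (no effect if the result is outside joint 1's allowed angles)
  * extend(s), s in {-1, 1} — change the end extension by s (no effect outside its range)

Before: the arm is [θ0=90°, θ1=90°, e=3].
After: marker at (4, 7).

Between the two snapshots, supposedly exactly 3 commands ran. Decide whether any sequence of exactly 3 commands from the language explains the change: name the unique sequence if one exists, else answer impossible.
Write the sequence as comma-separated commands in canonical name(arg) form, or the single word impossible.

initial: [θ0=90°, θ1=90°, e=3]
1. rotate(0, 90) → [θ0=180°, θ1=90°, e=3]
2. rotate(0, 90) → [θ0=270°, θ1=90°, e=3]
3. rotate(0, 90) → [θ0=0°, θ1=90°, e=3]
no rival 3-sequence matches.

rotate(0, 90), rotate(0, 90), rotate(0, 90)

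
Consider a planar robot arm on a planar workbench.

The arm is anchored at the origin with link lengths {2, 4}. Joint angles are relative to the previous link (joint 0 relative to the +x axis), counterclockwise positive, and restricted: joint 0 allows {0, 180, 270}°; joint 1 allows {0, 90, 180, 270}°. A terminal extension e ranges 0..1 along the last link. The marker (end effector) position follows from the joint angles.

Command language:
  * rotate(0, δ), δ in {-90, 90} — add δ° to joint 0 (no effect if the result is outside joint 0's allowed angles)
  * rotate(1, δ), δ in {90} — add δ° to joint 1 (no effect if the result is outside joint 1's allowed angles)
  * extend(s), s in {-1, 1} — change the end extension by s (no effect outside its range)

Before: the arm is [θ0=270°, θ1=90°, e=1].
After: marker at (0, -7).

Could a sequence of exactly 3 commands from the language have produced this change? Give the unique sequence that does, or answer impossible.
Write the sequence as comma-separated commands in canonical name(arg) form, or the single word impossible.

begin: [θ0=270°, θ1=90°, e=1]
1. rotate(1, 90) → [θ0=270°, θ1=180°, e=1]
2. rotate(1, 90) → [θ0=270°, θ1=270°, e=1]
3. rotate(1, 90) → [θ0=270°, θ1=0°, e=1]
no rival 3-sequence matches.

rotate(1, 90), rotate(1, 90), rotate(1, 90)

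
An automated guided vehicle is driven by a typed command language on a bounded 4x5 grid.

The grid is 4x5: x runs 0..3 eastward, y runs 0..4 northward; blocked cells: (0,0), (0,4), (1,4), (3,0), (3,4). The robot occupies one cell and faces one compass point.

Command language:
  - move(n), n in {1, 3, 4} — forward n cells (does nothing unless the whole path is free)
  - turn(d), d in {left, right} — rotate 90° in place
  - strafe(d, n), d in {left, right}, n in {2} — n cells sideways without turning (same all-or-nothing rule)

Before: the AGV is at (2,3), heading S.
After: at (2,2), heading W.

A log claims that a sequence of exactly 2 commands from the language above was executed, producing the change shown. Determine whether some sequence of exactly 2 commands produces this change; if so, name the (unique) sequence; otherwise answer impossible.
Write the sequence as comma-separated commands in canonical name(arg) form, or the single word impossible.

key: order matters: swapping move(1) and turn(right) lands elsewhere
t0: at (2,3), heading S
step 1 (move(1)): at (2,2), heading S
step 2 (turn(right)): at (2,2), heading W
all 49 alternatives checked — unique.

move(1), turn(right)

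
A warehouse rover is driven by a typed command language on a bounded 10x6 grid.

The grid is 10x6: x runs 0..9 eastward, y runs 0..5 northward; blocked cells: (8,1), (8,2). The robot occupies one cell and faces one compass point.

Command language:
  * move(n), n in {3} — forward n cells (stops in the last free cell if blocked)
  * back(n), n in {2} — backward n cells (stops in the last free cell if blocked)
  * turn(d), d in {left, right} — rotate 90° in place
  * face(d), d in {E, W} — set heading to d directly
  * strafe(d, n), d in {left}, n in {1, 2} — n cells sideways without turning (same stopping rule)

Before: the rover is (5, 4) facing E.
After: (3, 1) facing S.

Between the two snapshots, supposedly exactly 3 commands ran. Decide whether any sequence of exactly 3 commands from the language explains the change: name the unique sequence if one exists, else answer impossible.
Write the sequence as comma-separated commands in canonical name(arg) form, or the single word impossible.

back(2), turn(right), move(3)

key: position moved to (3,1) AND the heading swung to S — translation plus rotation needed
from: (5, 4) facing E
step 1 (back(2)): (3, 4) facing E
step 2 (turn(right)): (3, 4) facing S
step 3 (move(3)): (3, 1) facing S
no other 3-command option fits: unique.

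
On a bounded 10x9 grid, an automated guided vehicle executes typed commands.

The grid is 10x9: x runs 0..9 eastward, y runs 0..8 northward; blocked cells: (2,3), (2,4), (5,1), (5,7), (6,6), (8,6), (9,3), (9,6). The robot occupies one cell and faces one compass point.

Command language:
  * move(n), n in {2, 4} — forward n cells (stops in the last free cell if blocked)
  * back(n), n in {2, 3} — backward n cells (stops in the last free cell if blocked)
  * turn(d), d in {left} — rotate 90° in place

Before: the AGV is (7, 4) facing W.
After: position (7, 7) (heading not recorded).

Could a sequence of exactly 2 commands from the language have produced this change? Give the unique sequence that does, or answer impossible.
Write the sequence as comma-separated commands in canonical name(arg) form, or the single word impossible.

turn(left), back(3)

key: running back(3) before turn(left) would end elsewhere — order is forced
t0: (7, 4) facing W
step 1 (turn(left)): (7, 4) facing S
step 2 (back(3)): (7, 7) facing S
no rival 2-sequence matches.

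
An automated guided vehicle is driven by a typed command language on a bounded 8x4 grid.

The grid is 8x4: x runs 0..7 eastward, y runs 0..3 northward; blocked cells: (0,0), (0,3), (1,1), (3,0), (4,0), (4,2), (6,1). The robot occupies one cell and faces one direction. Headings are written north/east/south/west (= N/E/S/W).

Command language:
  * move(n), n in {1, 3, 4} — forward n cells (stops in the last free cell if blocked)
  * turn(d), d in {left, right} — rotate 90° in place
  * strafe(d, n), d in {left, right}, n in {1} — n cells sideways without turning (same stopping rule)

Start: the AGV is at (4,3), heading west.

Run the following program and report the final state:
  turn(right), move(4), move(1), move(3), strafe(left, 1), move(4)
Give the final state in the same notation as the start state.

at (3,3), heading north

initial: at (4,3), heading west
step 1 (turn(right)): at (4,3), heading north
step 2 (move(4)): at (4,3), heading north
step 3 (move(1)): at (4,3), heading north
step 4 (move(3)): at (4,3), heading north
step 5 (strafe(left, 1)): at (3,3), heading north
step 6 (move(4)): at (3,3), heading north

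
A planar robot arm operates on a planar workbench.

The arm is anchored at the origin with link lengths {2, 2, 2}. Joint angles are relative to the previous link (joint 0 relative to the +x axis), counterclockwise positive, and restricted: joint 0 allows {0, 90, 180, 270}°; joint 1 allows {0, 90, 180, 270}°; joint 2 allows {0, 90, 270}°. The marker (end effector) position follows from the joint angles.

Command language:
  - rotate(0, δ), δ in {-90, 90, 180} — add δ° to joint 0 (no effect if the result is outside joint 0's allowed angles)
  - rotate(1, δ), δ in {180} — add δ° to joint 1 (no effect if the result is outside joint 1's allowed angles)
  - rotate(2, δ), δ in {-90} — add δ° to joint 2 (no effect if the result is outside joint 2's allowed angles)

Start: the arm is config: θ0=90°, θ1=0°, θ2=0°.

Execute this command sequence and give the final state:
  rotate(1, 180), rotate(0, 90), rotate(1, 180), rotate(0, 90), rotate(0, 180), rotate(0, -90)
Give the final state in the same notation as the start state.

initial: config: θ0=90°, θ1=0°, θ2=0°
step 1 (rotate(1, 180)): config: θ0=90°, θ1=180°, θ2=0°
step 2 (rotate(0, 90)): config: θ0=180°, θ1=180°, θ2=0°
step 3 (rotate(1, 180)): config: θ0=180°, θ1=0°, θ2=0°
step 4 (rotate(0, 90)): config: θ0=270°, θ1=0°, θ2=0°
step 5 (rotate(0, 180)): config: θ0=90°, θ1=0°, θ2=0°
step 6 (rotate(0, -90)): config: θ0=0°, θ1=0°, θ2=0°

config: θ0=0°, θ1=0°, θ2=0°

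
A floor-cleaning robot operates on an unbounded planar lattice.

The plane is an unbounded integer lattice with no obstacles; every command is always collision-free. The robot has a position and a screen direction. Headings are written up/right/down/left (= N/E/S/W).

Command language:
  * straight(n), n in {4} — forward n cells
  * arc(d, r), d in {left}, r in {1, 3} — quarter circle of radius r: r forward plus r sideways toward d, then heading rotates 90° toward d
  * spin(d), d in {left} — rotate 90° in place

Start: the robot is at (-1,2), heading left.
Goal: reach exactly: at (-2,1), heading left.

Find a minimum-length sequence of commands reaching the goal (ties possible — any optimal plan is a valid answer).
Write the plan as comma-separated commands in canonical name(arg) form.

arc(left, 1), arc(left, 1), spin(left), arc(left, 1)

from: at (-1,2), heading left
t=1 arc(left, 1) ⇒ at (-2,1), heading down
t=2 arc(left, 1) ⇒ at (-1,0), heading right
t=3 spin(left) ⇒ at (-1,0), heading up
t=4 arc(left, 1) ⇒ at (-2,1), heading left
shorter routes all fall short; 4 is best.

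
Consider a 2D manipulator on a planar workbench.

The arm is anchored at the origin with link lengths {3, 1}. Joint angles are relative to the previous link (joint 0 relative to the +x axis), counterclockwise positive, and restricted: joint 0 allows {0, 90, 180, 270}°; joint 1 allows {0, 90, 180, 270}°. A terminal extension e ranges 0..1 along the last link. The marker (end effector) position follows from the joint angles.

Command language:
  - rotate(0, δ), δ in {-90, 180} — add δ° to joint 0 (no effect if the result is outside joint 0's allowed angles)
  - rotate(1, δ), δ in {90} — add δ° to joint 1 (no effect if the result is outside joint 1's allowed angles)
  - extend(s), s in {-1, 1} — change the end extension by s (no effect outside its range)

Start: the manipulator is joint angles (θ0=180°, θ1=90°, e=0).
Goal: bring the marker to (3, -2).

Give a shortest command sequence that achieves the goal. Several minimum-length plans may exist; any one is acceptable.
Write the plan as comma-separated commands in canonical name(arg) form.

from: joint angles (θ0=180°, θ1=90°, e=0)
step 1 (extend(1)): joint angles (θ0=180°, θ1=90°, e=1)
step 2 (rotate(0, 180)): joint angles (θ0=0°, θ1=90°, e=1)
step 3 (rotate(1, 90)): joint angles (θ0=0°, θ1=180°, e=1)
step 4 (rotate(1, 90)): joint angles (θ0=0°, θ1=270°, e=1)
shorter routes all fall short; 4 is best.

extend(1), rotate(0, 180), rotate(1, 90), rotate(1, 90)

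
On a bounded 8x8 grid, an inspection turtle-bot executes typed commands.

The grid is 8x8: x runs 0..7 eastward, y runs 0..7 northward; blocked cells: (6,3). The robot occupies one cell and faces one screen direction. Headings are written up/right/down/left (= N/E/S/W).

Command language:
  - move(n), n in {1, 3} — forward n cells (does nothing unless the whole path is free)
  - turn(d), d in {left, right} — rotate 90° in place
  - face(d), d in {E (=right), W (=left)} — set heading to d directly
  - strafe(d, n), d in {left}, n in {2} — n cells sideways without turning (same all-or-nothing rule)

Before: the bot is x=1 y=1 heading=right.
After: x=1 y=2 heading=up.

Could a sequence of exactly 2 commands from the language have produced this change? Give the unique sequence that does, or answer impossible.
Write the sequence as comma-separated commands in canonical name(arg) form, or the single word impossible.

key: cell and facing (now N) both changed — the 2 commands mix motion and turning
initial: x=1 y=1 heading=right
[1] after turn(left): x=1 y=1 heading=up
[2] after move(1): x=1 y=2 heading=up
no rival 2-sequence matches.

turn(left), move(1)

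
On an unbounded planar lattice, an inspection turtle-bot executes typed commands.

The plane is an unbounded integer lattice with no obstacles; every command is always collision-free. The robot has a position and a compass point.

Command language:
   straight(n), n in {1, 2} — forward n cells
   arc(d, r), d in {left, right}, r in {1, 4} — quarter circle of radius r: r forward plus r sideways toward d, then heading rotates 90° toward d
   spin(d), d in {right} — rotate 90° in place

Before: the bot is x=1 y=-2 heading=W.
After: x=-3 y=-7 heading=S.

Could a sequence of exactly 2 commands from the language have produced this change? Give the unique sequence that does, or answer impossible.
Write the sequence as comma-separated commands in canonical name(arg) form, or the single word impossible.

key: order matters: swapping arc(left, 4) and straight(1) lands elsewhere
initial: x=1 y=-2 heading=W
step 1 (arc(left, 4)): x=-3 y=-6 heading=S
step 2 (straight(1)): x=-3 y=-7 heading=S
no rival 2-sequence matches.

arc(left, 4), straight(1)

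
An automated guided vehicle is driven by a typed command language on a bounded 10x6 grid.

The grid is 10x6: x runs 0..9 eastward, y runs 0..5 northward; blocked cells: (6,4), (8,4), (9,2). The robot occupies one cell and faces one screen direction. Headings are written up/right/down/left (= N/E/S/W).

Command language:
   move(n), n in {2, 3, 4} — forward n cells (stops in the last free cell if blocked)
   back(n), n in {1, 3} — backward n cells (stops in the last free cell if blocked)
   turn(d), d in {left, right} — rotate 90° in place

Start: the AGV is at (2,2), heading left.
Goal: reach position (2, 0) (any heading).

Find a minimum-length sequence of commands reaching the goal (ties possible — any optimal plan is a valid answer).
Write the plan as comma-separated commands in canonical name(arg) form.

turn(left), move(4)

from: at (2,2), heading left
[1] after turn(left): at (2,2), heading down
[2] after move(4): at (2,0), heading down
minimal: 2 command(s), checked below 2.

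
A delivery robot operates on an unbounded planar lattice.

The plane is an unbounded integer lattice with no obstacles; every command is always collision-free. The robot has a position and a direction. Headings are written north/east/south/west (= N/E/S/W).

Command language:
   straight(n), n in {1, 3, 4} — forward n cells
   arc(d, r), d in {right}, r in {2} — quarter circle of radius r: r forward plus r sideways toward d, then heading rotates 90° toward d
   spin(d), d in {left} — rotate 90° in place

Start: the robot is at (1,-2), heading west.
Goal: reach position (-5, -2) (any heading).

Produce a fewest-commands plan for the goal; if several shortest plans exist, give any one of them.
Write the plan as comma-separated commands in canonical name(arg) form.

straight(3), straight(3)

from: at (1,-2), heading west
[1] after straight(3): at (-2,-2), heading west
[2] after straight(3): at (-5,-2), heading west
nothing shorter than 2 reaches the goal.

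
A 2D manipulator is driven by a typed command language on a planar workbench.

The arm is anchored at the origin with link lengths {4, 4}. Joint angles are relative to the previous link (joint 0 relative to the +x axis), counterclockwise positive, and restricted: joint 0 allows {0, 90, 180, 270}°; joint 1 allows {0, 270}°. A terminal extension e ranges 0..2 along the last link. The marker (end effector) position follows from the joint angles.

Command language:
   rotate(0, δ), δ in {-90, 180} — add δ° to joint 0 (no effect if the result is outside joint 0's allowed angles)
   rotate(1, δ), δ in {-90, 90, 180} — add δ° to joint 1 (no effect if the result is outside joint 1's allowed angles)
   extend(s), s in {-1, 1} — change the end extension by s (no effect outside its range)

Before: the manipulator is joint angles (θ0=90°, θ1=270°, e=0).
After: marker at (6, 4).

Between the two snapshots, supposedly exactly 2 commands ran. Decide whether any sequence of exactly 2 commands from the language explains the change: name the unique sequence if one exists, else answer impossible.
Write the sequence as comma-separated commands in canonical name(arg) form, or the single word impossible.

extend(1), extend(1)

initial: joint angles (θ0=90°, θ1=270°, e=0)
[1] after extend(1): joint angles (θ0=90°, θ1=270°, e=1)
[2] after extend(1): joint angles (θ0=90°, θ1=270°, e=2)
uniquely the one of 49 2-step routes that fits.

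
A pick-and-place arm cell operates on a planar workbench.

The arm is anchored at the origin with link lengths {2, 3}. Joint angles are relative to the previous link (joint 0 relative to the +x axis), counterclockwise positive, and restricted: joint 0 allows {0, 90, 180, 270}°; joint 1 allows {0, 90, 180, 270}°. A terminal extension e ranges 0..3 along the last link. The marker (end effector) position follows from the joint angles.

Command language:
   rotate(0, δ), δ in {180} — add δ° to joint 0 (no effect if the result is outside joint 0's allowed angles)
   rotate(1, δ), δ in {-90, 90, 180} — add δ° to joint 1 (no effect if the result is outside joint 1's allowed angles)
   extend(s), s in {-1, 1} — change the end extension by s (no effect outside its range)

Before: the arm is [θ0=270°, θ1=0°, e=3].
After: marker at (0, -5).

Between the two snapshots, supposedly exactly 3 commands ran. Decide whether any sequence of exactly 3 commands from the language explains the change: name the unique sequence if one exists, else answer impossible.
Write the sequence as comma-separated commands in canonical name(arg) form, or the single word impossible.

t0: [θ0=270°, θ1=0°, e=3]
1. extend(-1) → [θ0=270°, θ1=0°, e=2]
2. extend(-1) → [θ0=270°, θ1=0°, e=1]
3. extend(-1) → [θ0=270°, θ1=0°, e=0]
no other 3-command option fits: unique.

extend(-1), extend(-1), extend(-1)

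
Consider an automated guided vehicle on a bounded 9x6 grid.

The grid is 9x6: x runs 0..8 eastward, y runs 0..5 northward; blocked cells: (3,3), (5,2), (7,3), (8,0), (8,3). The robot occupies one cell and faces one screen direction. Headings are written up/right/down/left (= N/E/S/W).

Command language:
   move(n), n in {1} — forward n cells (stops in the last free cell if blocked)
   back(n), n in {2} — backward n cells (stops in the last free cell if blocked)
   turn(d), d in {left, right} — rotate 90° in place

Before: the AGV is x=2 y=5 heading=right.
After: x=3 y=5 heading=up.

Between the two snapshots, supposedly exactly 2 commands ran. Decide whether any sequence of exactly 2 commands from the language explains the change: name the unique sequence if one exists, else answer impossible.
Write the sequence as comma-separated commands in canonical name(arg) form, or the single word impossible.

move(1), turn(left)

key: position moved to (3,5) AND the heading swung to N — translation plus rotation needed
t0: x=2 y=5 heading=right
1. move(1) → x=3 y=5 heading=right
2. turn(left) → x=3 y=5 heading=up
all 16 alternatives checked — unique.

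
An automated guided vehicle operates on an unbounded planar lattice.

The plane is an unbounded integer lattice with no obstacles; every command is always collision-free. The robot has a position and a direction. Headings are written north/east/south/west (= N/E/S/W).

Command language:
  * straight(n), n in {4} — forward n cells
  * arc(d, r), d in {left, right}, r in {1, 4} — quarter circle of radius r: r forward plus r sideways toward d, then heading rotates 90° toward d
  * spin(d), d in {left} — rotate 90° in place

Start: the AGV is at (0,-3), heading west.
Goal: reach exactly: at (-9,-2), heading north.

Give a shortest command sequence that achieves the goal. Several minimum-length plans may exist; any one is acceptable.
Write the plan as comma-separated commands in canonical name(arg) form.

straight(4), straight(4), arc(right, 1)

t0: at (0,-3), heading west
t=1 straight(4) ⇒ at (-4,-3), heading west
t=2 straight(4) ⇒ at (-8,-3), heading west
t=3 arc(right, 1) ⇒ at (-9,-2), heading north
no 2-step plan works, so 3 is optimal.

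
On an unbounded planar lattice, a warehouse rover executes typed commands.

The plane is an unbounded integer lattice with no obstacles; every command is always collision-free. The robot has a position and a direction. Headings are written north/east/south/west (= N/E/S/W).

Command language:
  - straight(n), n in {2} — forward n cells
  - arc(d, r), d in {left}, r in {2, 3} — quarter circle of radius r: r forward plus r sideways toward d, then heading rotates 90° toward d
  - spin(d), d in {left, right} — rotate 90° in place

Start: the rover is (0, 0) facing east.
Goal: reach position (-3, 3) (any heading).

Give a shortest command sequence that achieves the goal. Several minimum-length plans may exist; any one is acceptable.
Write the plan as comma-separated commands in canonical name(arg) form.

initial: (0, 0) facing east
[1] after spin(left): (0, 0) facing north
[2] after arc(left, 3): (-3, 3) facing west
shorter routes all fall short; 2 is best.

spin(left), arc(left, 3)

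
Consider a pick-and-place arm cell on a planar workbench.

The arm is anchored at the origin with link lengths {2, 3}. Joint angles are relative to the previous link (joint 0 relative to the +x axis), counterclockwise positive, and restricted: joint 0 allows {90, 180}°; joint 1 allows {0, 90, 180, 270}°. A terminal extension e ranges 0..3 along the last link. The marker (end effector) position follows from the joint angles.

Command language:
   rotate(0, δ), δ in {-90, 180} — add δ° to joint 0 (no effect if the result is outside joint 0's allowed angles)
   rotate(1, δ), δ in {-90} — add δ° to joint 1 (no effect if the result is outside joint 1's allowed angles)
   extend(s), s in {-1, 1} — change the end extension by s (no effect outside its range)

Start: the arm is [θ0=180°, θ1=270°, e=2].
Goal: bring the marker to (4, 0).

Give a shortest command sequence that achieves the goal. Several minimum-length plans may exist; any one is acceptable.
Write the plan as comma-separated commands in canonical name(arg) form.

extend(1), rotate(1, -90)

from: [θ0=180°, θ1=270°, e=2]
t=1 extend(1) ⇒ [θ0=180°, θ1=270°, e=3]
t=2 rotate(1, -90) ⇒ [θ0=180°, θ1=180°, e=3]
nothing shorter than 2 reaches the goal.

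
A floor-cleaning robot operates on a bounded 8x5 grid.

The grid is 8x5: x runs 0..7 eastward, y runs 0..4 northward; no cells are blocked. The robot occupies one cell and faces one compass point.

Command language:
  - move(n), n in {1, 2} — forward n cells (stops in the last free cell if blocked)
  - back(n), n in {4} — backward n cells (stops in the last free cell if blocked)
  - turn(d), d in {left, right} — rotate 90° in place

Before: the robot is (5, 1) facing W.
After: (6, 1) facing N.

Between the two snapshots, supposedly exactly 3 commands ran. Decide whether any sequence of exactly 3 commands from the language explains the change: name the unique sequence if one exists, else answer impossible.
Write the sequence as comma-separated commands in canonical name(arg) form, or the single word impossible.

key: cell and facing (now N) both changed — the 3 commands mix motion and turning
start: (5, 1) facing W
t=1 back(4) ⇒ (7, 1) facing W
t=2 move(1) ⇒ (6, 1) facing W
t=3 turn(right) ⇒ (6, 1) facing N
no rival 3-sequence matches.

back(4), move(1), turn(right)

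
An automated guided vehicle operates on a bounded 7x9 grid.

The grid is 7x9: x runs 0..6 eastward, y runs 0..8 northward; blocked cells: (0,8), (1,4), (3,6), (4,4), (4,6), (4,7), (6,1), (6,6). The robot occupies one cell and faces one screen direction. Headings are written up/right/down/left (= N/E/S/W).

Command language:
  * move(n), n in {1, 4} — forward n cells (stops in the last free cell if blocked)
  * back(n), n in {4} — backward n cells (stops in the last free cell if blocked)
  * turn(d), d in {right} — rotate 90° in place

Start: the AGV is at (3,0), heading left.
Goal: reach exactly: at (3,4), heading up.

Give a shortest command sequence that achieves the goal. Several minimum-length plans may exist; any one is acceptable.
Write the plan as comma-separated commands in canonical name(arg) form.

turn(right), move(4)

begin: at (3,0), heading left
1. turn(right) → at (3,0), heading up
2. move(4) → at (3,4), heading up
nothing shorter than 2 reaches the goal.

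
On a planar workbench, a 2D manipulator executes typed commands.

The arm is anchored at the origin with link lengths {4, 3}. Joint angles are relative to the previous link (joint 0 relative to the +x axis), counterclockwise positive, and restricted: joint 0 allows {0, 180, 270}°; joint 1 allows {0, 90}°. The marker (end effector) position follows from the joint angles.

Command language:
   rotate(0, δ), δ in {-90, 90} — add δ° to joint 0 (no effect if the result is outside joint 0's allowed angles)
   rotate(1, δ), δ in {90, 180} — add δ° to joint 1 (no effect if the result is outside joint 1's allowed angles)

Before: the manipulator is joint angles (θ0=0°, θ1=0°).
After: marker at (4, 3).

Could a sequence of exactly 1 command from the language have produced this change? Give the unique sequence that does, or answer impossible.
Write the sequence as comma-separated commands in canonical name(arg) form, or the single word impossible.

rotate(1, 90)

begin: joint angles (θ0=0°, θ1=0°)
[1] after rotate(1, 90): joint angles (θ0=0°, θ1=90°)
uniquely the one of 4 1-step routes that fits.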